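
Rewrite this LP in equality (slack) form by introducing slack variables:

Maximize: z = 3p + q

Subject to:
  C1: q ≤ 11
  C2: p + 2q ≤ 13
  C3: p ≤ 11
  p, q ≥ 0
max z = 3p + q

s.t.
  q + s1 = 11
  p + 2q + s2 = 13
  p + s3 = 11
  p, q, s1, s2, s3 ≥ 0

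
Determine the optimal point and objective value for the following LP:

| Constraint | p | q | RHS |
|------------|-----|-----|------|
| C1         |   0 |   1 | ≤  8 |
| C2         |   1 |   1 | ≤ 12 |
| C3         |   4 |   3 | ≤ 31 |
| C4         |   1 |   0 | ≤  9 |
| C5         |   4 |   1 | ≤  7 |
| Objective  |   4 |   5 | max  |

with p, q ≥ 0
Each vertex is the intersection of two constraint boundaries that also satisfies all remaining constraints:
  p = 0 and q = 0 → (0, 0)
  4p + q = 7 and q = 0 → (1.75, 0)
  4p + q = 7 and p = 0 → (0, 7)

Evaluating z = 4p + 5q at each vertex:
  (0, 0): z = 0
  (1.75, 0): z = 7
  (0, 7): z = 35

The maximum is at (0, 7) with z = 35.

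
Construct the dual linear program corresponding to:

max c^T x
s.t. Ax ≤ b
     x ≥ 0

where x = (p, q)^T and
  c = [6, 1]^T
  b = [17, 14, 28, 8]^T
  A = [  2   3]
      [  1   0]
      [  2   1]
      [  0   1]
Minimize: z = 17y1 + 14y2 + 28y3 + 8y4

Subject to:
  C1: -2y1 - y2 - 2y3 ≤ -6
  C2: -3y1 - y3 - y4 ≤ -1
  y1, y2, y3, y4 ≥ 0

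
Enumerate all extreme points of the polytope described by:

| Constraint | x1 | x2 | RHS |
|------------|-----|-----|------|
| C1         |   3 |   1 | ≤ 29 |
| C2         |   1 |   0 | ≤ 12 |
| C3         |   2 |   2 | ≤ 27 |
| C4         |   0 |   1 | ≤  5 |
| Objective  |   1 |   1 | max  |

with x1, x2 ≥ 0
Each vertex is the intersection of two constraint boundaries that also satisfies all remaining constraints:
  x1 = 0 and x2 = 0 → (0, 0)
  3x1 + x2 = 29 and x2 = 0 → (9.667, 0)
  3x1 + x2 = 29 and x2 = 5 → (8, 5)
  x2 = 5 and x1 = 0 → (0, 5)

Vertices: (0, 0), (9.667, 0), (8, 5), (0, 5)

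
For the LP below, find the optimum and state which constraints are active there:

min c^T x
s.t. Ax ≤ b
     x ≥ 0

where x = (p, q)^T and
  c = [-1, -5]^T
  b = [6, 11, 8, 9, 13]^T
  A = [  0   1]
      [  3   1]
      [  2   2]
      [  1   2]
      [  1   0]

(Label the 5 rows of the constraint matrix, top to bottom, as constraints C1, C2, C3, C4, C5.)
Optimal: p = 0, q = 4
Slack at optimum:
  C1: slack = 2
  C2: slack = 7
  C3: slack = 0 (binding)
  C4: slack = 1
  C5: slack = 13
  p ≥ 0: p = 0 (binding)
  q ≥ 0: q = 4
Binding constraints: C3, p ≥ 0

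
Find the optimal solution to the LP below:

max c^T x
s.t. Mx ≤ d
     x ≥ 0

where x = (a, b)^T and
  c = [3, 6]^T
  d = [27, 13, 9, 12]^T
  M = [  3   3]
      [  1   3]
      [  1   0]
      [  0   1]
a = 7, b = 2, z = 33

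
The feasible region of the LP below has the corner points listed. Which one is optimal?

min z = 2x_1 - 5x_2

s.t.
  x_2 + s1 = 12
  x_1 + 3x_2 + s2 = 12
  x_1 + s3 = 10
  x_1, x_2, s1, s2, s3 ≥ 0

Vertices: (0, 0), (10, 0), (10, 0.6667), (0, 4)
Evaluating z = 2x_1 - 5x_2 at each vertex:
  (0, 0): z = 0
  (10, 0): z = 20
  (10, 0.6667): z = 16.67
  (0, 4): z = -20

The smallest value is z = -20, attained at (0, 4).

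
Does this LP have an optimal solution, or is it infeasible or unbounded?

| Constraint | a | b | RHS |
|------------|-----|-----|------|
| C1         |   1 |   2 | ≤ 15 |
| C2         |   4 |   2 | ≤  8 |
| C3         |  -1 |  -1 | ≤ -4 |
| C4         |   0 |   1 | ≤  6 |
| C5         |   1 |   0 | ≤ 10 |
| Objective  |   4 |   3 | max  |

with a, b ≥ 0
The point (0, 4) satisfies every constraint, so the LP is feasible; the constraints give a ≤ 10 and b ≤ 6, which with a, b ≥ 0 keep the feasible region inside a bounded box. A feasible, bounded LP attains a finite optimum at a vertex.

Evaluating z = 4a + 3b at each vertex:
  (0, 4): z = 12

Bounded optimum: z* = 12 at (0, 4).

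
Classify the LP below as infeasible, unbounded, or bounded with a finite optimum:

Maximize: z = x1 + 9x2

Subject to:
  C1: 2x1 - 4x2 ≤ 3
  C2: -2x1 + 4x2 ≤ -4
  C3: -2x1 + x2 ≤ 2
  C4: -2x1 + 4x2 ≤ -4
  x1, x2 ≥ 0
C1 requires 2x1 - 4x2 ≤ 3, while C2 (-2x1 + 4x2 ≤ -4) is equivalent to 2x1 - 4x2 ≥ 4. Together they would need 4 ≤ 2x1 - 4x2 ≤ 3, which is impossible since 4 > 3. No point satisfies all constraints.

Infeasible — the constraint set is empty.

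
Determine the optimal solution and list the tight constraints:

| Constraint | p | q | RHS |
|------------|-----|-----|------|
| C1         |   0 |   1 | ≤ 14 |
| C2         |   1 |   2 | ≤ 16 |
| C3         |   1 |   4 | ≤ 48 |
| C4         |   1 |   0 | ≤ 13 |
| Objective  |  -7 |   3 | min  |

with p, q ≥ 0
Optimal: p = 13, q = 0
Slack at optimum:
  C1: slack = 14
  C2: slack = 3
  C3: slack = 35
  C4: slack = 0 (binding)
  p ≥ 0: p = 13
  q ≥ 0: q = 0 (binding)
Binding constraints: C4, q ≥ 0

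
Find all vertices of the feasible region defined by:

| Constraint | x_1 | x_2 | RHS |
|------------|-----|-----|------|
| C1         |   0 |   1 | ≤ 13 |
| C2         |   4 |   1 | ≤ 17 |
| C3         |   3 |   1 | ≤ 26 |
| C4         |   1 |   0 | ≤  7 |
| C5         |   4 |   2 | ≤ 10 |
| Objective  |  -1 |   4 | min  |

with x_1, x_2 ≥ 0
Each vertex is the intersection of two constraint boundaries that also satisfies all remaining constraints:
  x_1 = 0 and x_2 = 0 → (0, 0)
  4x_1 + 2x_2 = 10 and x_2 = 0 → (2.5, 0)
  4x_1 + 2x_2 = 10 and x_1 = 0 → (0, 5)

Vertices: (0, 0), (2.5, 0), (0, 5)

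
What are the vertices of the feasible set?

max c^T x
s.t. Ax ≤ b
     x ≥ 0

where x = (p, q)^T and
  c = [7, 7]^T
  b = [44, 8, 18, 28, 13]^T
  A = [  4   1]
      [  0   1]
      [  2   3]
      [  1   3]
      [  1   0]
Each vertex is the intersection of two constraint boundaries that also satisfies all remaining constraints:
  p = 0 and q = 0 → (0, 0)
  2p + 3q = 18 and q = 0 → (9, 0)
  2p + 3q = 18 and p = 0 → (0, 6)

Vertices: (0, 0), (9, 0), (0, 6)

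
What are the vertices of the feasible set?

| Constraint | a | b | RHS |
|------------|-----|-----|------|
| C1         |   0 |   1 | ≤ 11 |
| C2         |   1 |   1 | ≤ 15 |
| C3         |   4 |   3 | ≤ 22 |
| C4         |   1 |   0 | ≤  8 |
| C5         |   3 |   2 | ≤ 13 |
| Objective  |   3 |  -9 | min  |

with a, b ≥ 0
Each vertex is the intersection of two constraint boundaries that also satisfies all remaining constraints:
  a = 0 and b = 0 → (0, 0)
  3a + 2b = 13 and b = 0 → (4.333, 0)
  3a + 2b = 13 and a = 0 → (0, 6.5)

Vertices: (0, 0), (4.333, 0), (0, 6.5)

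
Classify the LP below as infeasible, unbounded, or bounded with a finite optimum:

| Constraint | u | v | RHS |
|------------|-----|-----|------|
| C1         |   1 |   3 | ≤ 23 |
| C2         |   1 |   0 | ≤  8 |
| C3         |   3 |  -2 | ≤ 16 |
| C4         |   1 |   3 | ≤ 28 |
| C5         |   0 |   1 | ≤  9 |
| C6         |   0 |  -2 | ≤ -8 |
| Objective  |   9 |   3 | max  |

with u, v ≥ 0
The point (8, 5) satisfies every constraint, so the LP is feasible; the constraints give u ≤ 8 and v ≤ 9, which with u, v ≥ 0 keep the feasible region inside a bounded box. A feasible, bounded LP attains a finite optimum at a vertex.

Evaluating z = 9u + 3v at each vertex:
  (0, 4): z = 12
  (8, 4): z = 84
  (8, 5): z = 87
  (0, 7.667): z = 23

Bounded optimum: z* = 87 at (8, 5).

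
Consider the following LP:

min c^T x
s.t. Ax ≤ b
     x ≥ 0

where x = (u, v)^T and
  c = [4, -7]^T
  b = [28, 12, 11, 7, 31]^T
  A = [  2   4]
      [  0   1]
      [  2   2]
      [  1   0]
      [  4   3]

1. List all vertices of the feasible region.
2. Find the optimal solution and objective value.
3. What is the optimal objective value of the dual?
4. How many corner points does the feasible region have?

1. (0, 0), (5.5, 0), (0, 5.5)
2. u = 0, v = 5.5, z = -38.5
3. -38.5 (by strong duality, equal to the primal optimum)
4. 3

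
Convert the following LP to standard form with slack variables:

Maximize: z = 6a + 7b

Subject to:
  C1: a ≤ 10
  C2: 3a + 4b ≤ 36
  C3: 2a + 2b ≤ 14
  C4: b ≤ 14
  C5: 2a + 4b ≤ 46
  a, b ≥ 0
max z = 6a + 7b

s.t.
  a + s1 = 10
  3a + 4b + s2 = 36
  2a + 2b + s3 = 14
  b + s4 = 14
  2a + 4b + s5 = 46
  a, b, s1, s2, s3, s4, s5 ≥ 0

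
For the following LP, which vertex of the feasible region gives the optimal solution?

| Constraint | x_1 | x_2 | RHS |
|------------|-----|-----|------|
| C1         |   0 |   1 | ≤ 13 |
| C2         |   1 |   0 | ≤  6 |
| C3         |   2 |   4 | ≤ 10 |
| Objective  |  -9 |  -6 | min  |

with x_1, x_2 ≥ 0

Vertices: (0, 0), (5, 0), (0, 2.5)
Evaluating z = -9x_1 - 6x_2 at each vertex:
  (0, 0): z = 0
  (5, 0): z = -45
  (0, 2.5): z = -15

The smallest value is z = -45, attained at (5, 0).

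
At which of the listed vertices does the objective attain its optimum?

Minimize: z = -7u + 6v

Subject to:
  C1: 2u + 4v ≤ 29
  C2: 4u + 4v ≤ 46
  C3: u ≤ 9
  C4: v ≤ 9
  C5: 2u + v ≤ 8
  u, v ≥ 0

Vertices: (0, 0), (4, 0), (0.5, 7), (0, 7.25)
Evaluating z = -7u + 6v at each vertex:
  (0, 0): z = 0
  (4, 0): z = -28
  (0.5, 7): z = 38.5
  (0, 7.25): z = 43.5

The smallest value is z = -28, attained at (4, 0).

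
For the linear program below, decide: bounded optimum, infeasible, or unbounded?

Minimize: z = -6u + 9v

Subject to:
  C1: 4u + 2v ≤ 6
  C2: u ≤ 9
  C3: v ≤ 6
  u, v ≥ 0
The point (1.5, 0) satisfies every constraint, so the LP is feasible; the constraints give u ≤ 9 and v ≤ 6, which with u, v ≥ 0 keep the feasible region inside a bounded box. A feasible, bounded LP attains a finite optimum at a vertex.

Evaluating z = -6u + 9v at each vertex:
  (0, 0): z = 0
  (1.5, 0): z = -9
  (0, 3): z = 27

The LP has an optimal solution: (1.5, 0) with z = -9.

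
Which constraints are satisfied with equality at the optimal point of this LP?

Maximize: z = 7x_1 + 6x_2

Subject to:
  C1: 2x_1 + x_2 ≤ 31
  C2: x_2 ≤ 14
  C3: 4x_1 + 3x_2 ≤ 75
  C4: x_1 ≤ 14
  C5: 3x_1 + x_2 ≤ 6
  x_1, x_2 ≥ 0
Optimal: x_1 = 0, x_2 = 6
Slack at optimum:
  C1: slack = 25
  C2: slack = 8
  C3: slack = 57
  C4: slack = 14
  C5: slack = 0 (binding)
  x_1 ≥ 0: x_1 = 0 (binding)
  x_2 ≥ 0: x_2 = 6
Binding constraints: C5, x_1 ≥ 0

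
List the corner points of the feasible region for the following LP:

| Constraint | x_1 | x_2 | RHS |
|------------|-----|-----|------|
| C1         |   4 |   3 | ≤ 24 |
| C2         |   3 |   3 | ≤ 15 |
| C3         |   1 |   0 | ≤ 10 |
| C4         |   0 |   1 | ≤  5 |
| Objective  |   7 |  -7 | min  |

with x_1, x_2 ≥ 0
Each vertex is the intersection of two constraint boundaries that also satisfies all remaining constraints:
  x_1 = 0 and x_2 = 0 → (0, 0)
  3x_1 + 3x_2 = 15 and x_2 = 0 → (5, 0)
  3x_1 + 3x_2 = 15 and x_2 = 5 → (0, 5)

Vertices: (0, 0), (5, 0), (0, 5)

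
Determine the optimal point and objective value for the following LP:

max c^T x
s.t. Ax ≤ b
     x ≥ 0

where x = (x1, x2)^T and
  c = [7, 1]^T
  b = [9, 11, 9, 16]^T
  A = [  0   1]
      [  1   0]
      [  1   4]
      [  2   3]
Each vertex is the intersection of two constraint boundaries that also satisfies all remaining constraints:
  x1 = 0 and x2 = 0 → (0, 0)
  2x1 + 3x2 = 16 and x2 = 0 → (8, 0)
  x1 + 4x2 = 9 and 2x1 + 3x2 = 16 → (7.4, 0.4)
  x1 + 4x2 = 9 and x1 = 0 → (0, 2.25)

Evaluating z = 7x1 + x2 at each vertex:
  (0, 0): z = 0
  (8, 0): z = 56
  (7.4, 0.4): z = 52.2
  (0, 2.25): z = 2.25

The maximum is at (8, 0) with z = 56.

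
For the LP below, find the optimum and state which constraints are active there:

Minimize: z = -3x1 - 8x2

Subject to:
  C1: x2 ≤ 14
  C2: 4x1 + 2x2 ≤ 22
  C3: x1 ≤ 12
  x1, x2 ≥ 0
Optimal: x1 = 0, x2 = 11
Binding: C2, x1 ≥ 0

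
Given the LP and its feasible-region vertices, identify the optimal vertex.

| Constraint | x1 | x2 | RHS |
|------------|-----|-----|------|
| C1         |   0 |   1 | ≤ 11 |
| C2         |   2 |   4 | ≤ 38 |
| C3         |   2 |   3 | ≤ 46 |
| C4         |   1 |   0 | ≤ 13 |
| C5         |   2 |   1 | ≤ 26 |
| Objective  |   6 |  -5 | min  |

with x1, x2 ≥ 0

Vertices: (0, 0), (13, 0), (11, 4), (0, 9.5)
(0, 9.5) with z = -47.5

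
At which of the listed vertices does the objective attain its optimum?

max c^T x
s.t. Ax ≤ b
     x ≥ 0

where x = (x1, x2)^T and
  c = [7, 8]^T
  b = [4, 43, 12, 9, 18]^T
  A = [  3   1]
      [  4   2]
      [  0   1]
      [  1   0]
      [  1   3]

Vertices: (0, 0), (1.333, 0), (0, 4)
(0, 4) with z = 32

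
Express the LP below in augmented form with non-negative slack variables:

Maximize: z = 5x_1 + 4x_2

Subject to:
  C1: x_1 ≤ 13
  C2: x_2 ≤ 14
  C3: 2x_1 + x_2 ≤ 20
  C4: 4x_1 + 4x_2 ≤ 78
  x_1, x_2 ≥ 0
max z = 5x_1 + 4x_2

s.t.
  x_1 + s1 = 13
  x_2 + s2 = 14
  2x_1 + x_2 + s3 = 20
  4x_1 + 4x_2 + s4 = 78
  x_1, x_2, s1, s2, s3, s4 ≥ 0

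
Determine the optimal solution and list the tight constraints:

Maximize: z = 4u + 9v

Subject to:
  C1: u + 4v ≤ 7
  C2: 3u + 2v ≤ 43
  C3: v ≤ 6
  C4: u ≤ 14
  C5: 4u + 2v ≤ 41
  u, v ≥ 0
Optimal: u = 7, v = 0
Slack at optimum:
  C1: slack = 0 (binding)
  C2: slack = 22
  C3: slack = 6
  C4: slack = 7
  C5: slack = 13
  u ≥ 0: u = 7
  v ≥ 0: v = 0 (binding)
Binding constraints: C1, v ≥ 0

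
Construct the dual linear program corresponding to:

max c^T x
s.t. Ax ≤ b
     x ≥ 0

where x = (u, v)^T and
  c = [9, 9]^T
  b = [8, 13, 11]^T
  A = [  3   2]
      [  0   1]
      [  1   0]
Minimize: z = 8y1 + 13y2 + 11y3

Subject to:
  C1: -3y1 - y3 ≤ -9
  C2: -2y1 - y2 ≤ -9
  y1, y2, y3 ≥ 0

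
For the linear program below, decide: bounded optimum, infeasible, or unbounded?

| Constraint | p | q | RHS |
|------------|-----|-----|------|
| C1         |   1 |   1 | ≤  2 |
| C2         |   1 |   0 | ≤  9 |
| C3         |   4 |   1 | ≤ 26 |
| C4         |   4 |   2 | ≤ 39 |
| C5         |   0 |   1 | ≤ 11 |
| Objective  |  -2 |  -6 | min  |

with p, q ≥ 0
The point (0, 2) satisfies every constraint, so the LP is feasible; the constraints give p ≤ 9 and q ≤ 11, which with p, q ≥ 0 keep the feasible region inside a bounded box. A feasible, bounded LP attains a finite optimum at a vertex.

Feasible with finite optimum z* = -12 at (0, 2).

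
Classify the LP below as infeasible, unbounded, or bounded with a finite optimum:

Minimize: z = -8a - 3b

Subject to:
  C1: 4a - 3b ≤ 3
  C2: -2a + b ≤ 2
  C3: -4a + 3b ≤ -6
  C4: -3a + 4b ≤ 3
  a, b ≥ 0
C1 requires 4a - 3b ≤ 3, while C3 (-4a + 3b ≤ -6) is equivalent to 4a - 3b ≥ 6. Together they would need 6 ≤ 4a - 3b ≤ 3, which is impossible since 6 > 3. No point satisfies all constraints.

The feasible region is empty; the LP is infeasible.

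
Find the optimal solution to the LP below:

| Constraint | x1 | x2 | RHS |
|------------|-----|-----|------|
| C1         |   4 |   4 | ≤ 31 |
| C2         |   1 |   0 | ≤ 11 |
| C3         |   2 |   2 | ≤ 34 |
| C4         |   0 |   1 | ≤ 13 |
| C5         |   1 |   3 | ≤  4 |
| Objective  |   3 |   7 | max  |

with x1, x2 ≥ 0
x1 = 4, x2 = 0, z = 12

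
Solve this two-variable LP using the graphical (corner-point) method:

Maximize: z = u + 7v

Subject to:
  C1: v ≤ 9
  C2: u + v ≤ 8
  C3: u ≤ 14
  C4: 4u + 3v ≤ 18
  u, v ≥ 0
u = 0, v = 6, z = 42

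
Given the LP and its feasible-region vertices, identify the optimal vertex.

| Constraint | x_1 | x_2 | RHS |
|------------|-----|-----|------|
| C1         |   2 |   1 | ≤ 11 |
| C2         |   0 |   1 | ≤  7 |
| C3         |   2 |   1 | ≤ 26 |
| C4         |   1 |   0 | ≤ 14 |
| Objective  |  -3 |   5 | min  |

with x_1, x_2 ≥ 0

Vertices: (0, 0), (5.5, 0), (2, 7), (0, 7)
(5.5, 0) with z = -16.5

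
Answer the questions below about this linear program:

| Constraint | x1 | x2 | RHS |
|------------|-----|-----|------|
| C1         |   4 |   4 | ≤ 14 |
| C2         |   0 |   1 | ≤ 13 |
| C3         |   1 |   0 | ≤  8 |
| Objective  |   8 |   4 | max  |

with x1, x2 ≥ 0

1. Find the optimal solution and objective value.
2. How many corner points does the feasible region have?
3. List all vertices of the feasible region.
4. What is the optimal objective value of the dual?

1. x1 = 3.5, x2 = 0, z = 28
2. 3
3. (0, 0), (3.5, 0), (0, 3.5)
4. 28 (by strong duality, equal to the primal optimum)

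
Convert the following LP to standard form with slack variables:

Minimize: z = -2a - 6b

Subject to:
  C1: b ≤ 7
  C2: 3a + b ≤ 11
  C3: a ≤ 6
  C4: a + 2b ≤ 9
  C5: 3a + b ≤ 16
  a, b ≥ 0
min z = -2a - 6b

s.t.
  b + s1 = 7
  3a + b + s2 = 11
  a + s3 = 6
  a + 2b + s4 = 9
  3a + b + s5 = 16
  a, b, s1, s2, s3, s4, s5 ≥ 0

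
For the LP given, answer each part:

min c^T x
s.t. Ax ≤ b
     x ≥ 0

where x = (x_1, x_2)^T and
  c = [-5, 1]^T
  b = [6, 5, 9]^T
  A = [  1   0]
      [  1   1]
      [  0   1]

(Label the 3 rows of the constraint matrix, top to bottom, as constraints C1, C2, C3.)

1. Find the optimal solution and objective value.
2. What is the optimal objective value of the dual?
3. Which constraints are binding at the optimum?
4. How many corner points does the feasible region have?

1. x_1 = 5, x_2 = 0, z = -25
2. -25 (by strong duality, equal to the primal optimum)
3. C2, x_2 ≥ 0
4. 3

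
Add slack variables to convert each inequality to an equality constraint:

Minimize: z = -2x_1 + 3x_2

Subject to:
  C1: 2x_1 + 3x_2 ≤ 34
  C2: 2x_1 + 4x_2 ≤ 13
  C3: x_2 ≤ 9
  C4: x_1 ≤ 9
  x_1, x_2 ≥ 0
min z = -2x_1 + 3x_2

s.t.
  2x_1 + 3x_2 + s1 = 34
  2x_1 + 4x_2 + s2 = 13
  x_2 + s3 = 9
  x_1 + s4 = 9
  x_1, x_2, s1, s2, s3, s4 ≥ 0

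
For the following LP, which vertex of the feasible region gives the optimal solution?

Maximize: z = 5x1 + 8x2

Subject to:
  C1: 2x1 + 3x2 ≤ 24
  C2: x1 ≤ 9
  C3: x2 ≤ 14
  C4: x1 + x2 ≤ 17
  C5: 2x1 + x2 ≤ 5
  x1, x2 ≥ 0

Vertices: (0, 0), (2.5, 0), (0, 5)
Evaluating z = 5x1 + 8x2 at each vertex:
  (0, 0): z = 0
  (2.5, 0): z = 12.5
  (0, 5): z = 40

The largest value is z = 40, attained at (0, 5).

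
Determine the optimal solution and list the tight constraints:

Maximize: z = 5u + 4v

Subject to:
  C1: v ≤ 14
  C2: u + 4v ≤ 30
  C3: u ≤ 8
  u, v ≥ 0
Optimal: u = 8, v = 5.5
Slack at optimum:
  C1: slack = 8.5
  C2: slack = 0 (binding)
  C3: slack = 0 (binding)
  u ≥ 0: u = 8
  v ≥ 0: v = 5.5
Binding constraints: C2, C3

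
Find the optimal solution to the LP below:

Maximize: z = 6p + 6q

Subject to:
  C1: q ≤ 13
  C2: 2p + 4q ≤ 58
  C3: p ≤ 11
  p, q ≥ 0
Each vertex is the intersection of two constraint boundaries that also satisfies all remaining constraints:
  p = 0 and q = 0 → (0, 0)
  p = 11 and q = 0 → (11, 0)
  2p + 4q = 58 and p = 11 → (11, 9)
  q = 13 and 2p + 4q = 58 → (3, 13)
  q = 13 and p = 0 → (0, 13)

Evaluating z = 6p + 6q at each vertex:
  (0, 0): z = 0
  (11, 0): z = 66
  (11, 9): z = 120
  (3, 13): z = 96
  (0, 13): z = 78

The maximum is at (11, 9) with z = 120.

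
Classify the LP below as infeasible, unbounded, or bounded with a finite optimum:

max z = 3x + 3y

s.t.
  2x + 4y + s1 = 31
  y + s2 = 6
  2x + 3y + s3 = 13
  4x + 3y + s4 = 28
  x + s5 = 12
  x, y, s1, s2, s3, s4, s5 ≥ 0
The point (6.5, 0) satisfies every constraint, so the LP is feasible; the constraints give x ≤ 12 and y ≤ 6, which with x, y ≥ 0 keep the feasible region inside a bounded box. A feasible, bounded LP attains a finite optimum at a vertex.

Feasible with finite optimum z* = 19.5 at (6.5, 0).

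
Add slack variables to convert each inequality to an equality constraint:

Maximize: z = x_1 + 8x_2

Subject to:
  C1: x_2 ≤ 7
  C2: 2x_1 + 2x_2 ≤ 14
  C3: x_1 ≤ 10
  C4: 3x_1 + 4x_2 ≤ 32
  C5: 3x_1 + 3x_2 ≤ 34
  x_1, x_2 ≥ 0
max z = x_1 + 8x_2

s.t.
  x_2 + s1 = 7
  2x_1 + 2x_2 + s2 = 14
  x_1 + s3 = 10
  3x_1 + 4x_2 + s4 = 32
  3x_1 + 3x_2 + s5 = 34
  x_1, x_2, s1, s2, s3, s4, s5 ≥ 0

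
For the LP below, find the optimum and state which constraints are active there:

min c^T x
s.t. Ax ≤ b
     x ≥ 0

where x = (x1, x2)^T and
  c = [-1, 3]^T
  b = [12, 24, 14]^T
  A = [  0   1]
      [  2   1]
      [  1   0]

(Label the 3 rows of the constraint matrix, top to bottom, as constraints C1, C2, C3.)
Optimal: x1 = 12, x2 = 0
Slack at optimum:
  C1: slack = 12
  C2: slack = 0 (binding)
  C3: slack = 2
  x1 ≥ 0: x1 = 12
  x2 ≥ 0: x2 = 0 (binding)
Binding constraints: C2, x2 ≥ 0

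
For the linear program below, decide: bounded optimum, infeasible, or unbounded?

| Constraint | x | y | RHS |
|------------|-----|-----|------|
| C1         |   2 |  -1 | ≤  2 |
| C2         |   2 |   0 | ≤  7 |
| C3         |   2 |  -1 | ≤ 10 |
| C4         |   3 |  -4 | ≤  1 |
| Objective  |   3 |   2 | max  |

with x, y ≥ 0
Feasible point: (0, 0) satisfies every constraint, so the LP is feasible.
Direction d = (0, 1): for each constraint row a, a·d ≤ 0 —
  (2)(0) + (-1)(1) = -1 ≤ 0
  (2)(0) + (0)(1) = 0 ≤ 0
  (2)(0) + (-1)(1) = -1 ≤ 0
  (3)(0) + (-4)(1) = -4 ≤ 0
and d ≥ 0, so (0, 0) + t·d stays feasible for every t ≥ 0. Along this ray z = 3x + 2y changes by 2 per unit t, so z → +∞.

The LP is unbounded; z can be made arbitrarily large.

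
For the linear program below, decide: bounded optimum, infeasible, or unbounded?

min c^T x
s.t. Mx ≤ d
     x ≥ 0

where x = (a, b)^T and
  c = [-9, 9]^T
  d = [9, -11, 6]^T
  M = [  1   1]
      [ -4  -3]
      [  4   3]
One constraint requires 4a + 3b ≤ 6, while the constraint -4a - 3b ≤ -11 is equivalent to 4a + 3b ≥ 11. Together they would need 11 ≤ 4a + 3b ≤ 6, which is impossible since 11 > 6. No point satisfies all constraints.

Infeasible: no point satisfies all constraints simultaneously.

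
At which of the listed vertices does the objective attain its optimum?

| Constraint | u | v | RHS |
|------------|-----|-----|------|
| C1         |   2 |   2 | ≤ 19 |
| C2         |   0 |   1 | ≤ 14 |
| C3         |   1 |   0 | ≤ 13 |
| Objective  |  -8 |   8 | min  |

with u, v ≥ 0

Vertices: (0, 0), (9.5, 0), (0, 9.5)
(9.5, 0) with z = -76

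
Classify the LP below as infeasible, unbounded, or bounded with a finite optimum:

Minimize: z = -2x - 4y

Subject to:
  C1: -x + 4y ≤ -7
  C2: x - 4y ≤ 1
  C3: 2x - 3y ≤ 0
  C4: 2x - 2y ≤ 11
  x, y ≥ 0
C2 requires x - 4y ≤ 1, while C1 (-x + 4y ≤ -7) is equivalent to x - 4y ≥ 7. Together they would need 7 ≤ x - 4y ≤ 1, which is impossible since 7 > 1. No point satisfies all constraints.

Infeasible: no point satisfies all constraints simultaneously.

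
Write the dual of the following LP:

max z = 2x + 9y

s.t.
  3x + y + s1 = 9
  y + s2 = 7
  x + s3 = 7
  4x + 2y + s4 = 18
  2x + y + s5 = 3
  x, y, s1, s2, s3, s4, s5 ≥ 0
Minimize: z = 9y1 + 7y2 + 7y3 + 18y4 + 3y5

Subject to:
  C1: -3y1 - y3 - 4y4 - 2y5 ≤ -2
  C2: -y1 - y2 - 2y4 - y5 ≤ -9
  y1, y2, y3, y4, y5 ≥ 0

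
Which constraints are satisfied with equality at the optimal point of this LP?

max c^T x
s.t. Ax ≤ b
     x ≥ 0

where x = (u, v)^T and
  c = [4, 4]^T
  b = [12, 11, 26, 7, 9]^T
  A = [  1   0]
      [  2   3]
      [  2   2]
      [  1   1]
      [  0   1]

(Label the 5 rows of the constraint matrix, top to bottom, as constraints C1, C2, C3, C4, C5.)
Optimal: u = 5.5, v = 0
Slack at optimum:
  C1: slack = 6.5
  C2: slack = 0 (binding)
  C3: slack = 15
  C4: slack = 1.5
  C5: slack = 9
  u ≥ 0: u = 5.5
  v ≥ 0: v = 0 (binding)
Binding constraints: C2, v ≥ 0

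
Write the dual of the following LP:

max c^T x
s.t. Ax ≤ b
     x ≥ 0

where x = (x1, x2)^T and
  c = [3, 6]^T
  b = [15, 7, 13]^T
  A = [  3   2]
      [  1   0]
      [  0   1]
Minimize: z = 15y1 + 7y2 + 13y3

Subject to:
  C1: -3y1 - y2 ≤ -3
  C2: -2y1 - y3 ≤ -6
  y1, y2, y3 ≥ 0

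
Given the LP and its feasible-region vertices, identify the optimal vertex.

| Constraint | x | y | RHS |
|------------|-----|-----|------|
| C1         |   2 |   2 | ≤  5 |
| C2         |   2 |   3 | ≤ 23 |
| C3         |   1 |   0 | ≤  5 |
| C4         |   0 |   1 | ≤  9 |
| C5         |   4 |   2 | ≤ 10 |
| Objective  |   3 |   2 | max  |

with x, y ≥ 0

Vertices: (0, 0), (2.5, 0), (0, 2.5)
(2.5, 0) with z = 7.5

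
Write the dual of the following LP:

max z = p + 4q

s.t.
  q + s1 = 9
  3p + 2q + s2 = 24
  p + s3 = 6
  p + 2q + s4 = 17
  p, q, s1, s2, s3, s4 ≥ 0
Minimize: z = 9y1 + 24y2 + 6y3 + 17y4

Subject to:
  C1: -3y2 - y3 - y4 ≤ -1
  C2: -y1 - 2y2 - 2y4 ≤ -4
  y1, y2, y3, y4 ≥ 0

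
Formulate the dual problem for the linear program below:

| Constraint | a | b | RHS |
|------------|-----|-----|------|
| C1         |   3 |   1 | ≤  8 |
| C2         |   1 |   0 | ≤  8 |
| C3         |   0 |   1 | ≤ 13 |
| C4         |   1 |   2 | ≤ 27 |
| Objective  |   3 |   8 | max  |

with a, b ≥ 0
Minimize: z = 8y1 + 8y2 + 13y3 + 27y4

Subject to:
  C1: -3y1 - y2 - y4 ≤ -3
  C2: -y1 - y3 - 2y4 ≤ -8
  y1, y2, y3, y4 ≥ 0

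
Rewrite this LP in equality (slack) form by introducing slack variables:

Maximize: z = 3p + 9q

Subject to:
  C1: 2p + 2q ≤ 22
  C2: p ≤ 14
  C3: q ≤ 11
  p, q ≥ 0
max z = 3p + 9q

s.t.
  2p + 2q + s1 = 22
  p + s2 = 14
  q + s3 = 11
  p, q, s1, s2, s3 ≥ 0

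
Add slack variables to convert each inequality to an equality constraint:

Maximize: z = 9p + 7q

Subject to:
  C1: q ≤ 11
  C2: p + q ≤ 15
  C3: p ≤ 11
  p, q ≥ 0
max z = 9p + 7q

s.t.
  q + s1 = 11
  p + q + s2 = 15
  p + s3 = 11
  p, q, s1, s2, s3 ≥ 0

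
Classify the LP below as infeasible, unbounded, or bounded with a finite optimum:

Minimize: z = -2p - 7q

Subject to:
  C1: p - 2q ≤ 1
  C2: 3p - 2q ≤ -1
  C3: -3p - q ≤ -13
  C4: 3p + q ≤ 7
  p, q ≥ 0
C4 requires 3p + q ≤ 7, while C3 (-3p - q ≤ -13) is equivalent to 3p + q ≥ 13. Together they would need 13 ≤ 3p + q ≤ 7, which is impossible since 13 > 7. No point satisfies all constraints.

Infeasible: no point satisfies all constraints simultaneously.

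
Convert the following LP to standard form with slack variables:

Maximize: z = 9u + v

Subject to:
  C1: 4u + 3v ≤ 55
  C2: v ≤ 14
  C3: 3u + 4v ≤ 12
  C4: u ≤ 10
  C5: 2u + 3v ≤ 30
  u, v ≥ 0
max z = 9u + v

s.t.
  4u + 3v + s1 = 55
  v + s2 = 14
  3u + 4v + s3 = 12
  u + s4 = 10
  2u + 3v + s5 = 30
  u, v, s1, s2, s3, s4, s5 ≥ 0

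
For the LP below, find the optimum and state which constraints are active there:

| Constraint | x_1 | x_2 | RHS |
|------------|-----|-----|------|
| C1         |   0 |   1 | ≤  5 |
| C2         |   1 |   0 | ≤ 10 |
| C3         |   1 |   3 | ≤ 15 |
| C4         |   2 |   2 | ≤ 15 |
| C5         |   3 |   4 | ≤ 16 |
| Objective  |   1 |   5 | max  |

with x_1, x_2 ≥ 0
Optimal: x_1 = 0, x_2 = 4
Slack at optimum:
  C1: slack = 1
  C2: slack = 10
  C3: slack = 3
  C4: slack = 7
  C5: slack = 0 (binding)
  x_1 ≥ 0: x_1 = 0 (binding)
  x_2 ≥ 0: x_2 = 4
Binding constraints: C5, x_1 ≥ 0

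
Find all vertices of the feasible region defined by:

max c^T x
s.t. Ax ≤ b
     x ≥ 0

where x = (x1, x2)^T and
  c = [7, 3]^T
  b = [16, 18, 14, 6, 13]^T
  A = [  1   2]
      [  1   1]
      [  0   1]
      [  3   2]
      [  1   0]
Each vertex is the intersection of two constraint boundaries that also satisfies all remaining constraints:
  x1 = 0 and x2 = 0 → (0, 0)
  3x1 + 2x2 = 6 and x2 = 0 → (2, 0)
  3x1 + 2x2 = 6 and x1 = 0 → (0, 3)

Vertices: (0, 0), (2, 0), (0, 3)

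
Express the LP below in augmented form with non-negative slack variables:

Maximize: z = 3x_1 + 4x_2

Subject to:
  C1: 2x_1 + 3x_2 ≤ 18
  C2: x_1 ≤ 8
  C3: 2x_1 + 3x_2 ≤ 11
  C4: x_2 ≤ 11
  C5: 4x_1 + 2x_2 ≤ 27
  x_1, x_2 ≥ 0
max z = 3x_1 + 4x_2

s.t.
  2x_1 + 3x_2 + s1 = 18
  x_1 + s2 = 8
  2x_1 + 3x_2 + s3 = 11
  x_2 + s4 = 11
  4x_1 + 2x_2 + s5 = 27
  x_1, x_2, s1, s2, s3, s4, s5 ≥ 0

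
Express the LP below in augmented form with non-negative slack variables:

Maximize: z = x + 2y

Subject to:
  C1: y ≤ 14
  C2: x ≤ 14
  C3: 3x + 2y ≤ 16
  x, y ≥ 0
max z = x + 2y

s.t.
  y + s1 = 14
  x + s2 = 14
  3x + 2y + s3 = 16
  x, y, s1, s2, s3 ≥ 0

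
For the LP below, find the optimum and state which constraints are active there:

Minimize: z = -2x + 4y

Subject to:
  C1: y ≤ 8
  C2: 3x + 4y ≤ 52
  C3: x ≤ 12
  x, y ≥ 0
Optimal: x = 12, y = 0
Slack at optimum:
  C1: slack = 8
  C2: slack = 16
  C3: slack = 0 (binding)
  x ≥ 0: x = 12
  y ≥ 0: y = 0 (binding)
Binding constraints: C3, y ≥ 0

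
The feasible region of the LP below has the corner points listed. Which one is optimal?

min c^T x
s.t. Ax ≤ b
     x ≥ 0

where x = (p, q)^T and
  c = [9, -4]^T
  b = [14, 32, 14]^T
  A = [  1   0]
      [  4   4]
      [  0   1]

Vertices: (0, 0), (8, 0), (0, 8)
Evaluating z = 9p - 4q at each vertex:
  (0, 0): z = 0
  (8, 0): z = 72
  (0, 8): z = -32

The smallest value is z = -32, attained at (0, 8).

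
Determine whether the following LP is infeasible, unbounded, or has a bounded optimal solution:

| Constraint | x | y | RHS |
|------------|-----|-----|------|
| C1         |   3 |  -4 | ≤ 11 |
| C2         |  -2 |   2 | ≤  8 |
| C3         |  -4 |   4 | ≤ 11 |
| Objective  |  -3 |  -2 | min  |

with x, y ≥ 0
Feasible point: (0, 0) satisfies every constraint, so the LP is feasible.
Direction d = (1, 1): for each constraint row a, a·d ≤ 0 —
  (3)(1) + (-4)(1) = -1 ≤ 0
  (-2)(1) + (2)(1) = 0 ≤ 0
  (-4)(1) + (4)(1) = 0 ≤ 0
and d ≥ 0, so (0, 0) + t·d stays feasible for every t ≥ 0. Along this ray z = -3x - 2y changes by -5 per unit t, so z → −∞.

Unbounded — the objective can decrease without bound over the feasible region.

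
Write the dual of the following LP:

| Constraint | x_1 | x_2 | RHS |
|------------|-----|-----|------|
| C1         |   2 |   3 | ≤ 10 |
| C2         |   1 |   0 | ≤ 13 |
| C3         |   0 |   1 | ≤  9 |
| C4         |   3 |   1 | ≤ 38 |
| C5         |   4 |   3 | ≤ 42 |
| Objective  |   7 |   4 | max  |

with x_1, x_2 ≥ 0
Minimize: z = 10y1 + 13y2 + 9y3 + 38y4 + 42y5

Subject to:
  C1: -2y1 - y2 - 3y4 - 4y5 ≤ -7
  C2: -3y1 - y3 - y4 - 3y5 ≤ -4
  y1, y2, y3, y4, y5 ≥ 0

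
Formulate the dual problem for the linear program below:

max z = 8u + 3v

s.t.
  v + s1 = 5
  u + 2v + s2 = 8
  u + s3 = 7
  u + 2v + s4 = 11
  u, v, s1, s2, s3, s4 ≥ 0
Minimize: z = 5y1 + 8y2 + 7y3 + 11y4

Subject to:
  C1: -y2 - y3 - y4 ≤ -8
  C2: -y1 - 2y2 - 2y4 ≤ -3
  y1, y2, y3, y4 ≥ 0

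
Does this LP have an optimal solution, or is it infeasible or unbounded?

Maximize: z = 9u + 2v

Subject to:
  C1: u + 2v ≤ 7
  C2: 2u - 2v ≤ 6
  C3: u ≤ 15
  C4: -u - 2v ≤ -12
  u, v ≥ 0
C1 requires u + 2v ≤ 7, while C4 (-u - 2v ≤ -12) is equivalent to u + 2v ≥ 12. Together they would need 12 ≤ u + 2v ≤ 7, which is impossible since 12 > 7. No point satisfies all constraints.

Infeasible: no point satisfies all constraints simultaneously.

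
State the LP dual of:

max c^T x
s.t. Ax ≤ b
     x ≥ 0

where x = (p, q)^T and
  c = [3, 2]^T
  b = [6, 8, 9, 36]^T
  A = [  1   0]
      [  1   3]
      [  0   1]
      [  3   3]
Minimize: z = 6y1 + 8y2 + 9y3 + 36y4

Subject to:
  C1: -y1 - y2 - 3y4 ≤ -3
  C2: -3y2 - y3 - 3y4 ≤ -2
  y1, y2, y3, y4 ≥ 0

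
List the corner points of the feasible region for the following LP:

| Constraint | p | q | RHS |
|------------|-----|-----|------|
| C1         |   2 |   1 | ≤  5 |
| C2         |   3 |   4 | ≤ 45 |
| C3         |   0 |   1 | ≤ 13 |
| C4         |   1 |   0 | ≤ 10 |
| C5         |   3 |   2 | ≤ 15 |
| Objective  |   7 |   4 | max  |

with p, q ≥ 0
Each vertex is the intersection of two constraint boundaries that also satisfies all remaining constraints:
  p = 0 and q = 0 → (0, 0)
  2p + q = 5 and q = 0 → (2.5, 0)
  2p + q = 5 and p = 0 → (0, 5)

Vertices: (0, 0), (2.5, 0), (0, 5)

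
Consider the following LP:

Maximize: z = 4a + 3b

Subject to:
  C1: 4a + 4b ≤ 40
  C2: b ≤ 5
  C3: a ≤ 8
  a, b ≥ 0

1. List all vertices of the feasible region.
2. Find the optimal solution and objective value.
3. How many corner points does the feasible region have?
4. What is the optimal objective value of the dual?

1. (0, 0), (8, 0), (8, 2), (5, 5), (0, 5)
2. a = 8, b = 2, z = 38
3. 5
4. 38 (by strong duality, equal to the primal optimum)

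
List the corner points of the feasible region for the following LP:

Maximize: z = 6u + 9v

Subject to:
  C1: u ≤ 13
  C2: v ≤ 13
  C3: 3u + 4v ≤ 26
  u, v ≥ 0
Each vertex is the intersection of two constraint boundaries that also satisfies all remaining constraints:
  u = 0 and v = 0 → (0, 0)
  3u + 4v = 26 and v = 0 → (8.667, 0)
  3u + 4v = 26 and u = 0 → (0, 6.5)

Vertices: (0, 0), (8.667, 0), (0, 6.5)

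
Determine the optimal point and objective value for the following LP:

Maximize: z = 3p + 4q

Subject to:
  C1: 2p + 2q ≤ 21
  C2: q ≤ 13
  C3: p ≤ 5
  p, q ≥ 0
p = 0, q = 10.5, z = 42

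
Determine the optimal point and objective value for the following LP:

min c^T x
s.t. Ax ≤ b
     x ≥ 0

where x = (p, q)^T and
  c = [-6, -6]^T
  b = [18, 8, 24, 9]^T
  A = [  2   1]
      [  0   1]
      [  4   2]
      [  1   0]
p = 2, q = 8, z = -60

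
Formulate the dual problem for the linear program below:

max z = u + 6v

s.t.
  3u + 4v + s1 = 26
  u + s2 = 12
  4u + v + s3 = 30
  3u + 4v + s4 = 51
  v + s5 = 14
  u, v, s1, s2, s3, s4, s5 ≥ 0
Minimize: z = 26y1 + 12y2 + 30y3 + 51y4 + 14y5

Subject to:
  C1: -3y1 - y2 - 4y3 - 3y4 ≤ -1
  C2: -4y1 - y3 - 4y4 - y5 ≤ -6
  y1, y2, y3, y4, y5 ≥ 0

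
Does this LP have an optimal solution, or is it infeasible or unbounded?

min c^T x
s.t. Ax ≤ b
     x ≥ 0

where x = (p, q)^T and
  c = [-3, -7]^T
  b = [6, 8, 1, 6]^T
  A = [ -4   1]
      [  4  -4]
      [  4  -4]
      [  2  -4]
Feasible point: (0, 0) satisfies every constraint, so the LP is feasible.
Direction d = (1, 1): for each constraint row a, a·d ≤ 0 —
  (-4)(1) + (1)(1) = -3 ≤ 0
  (4)(1) + (-4)(1) = 0 ≤ 0
  (4)(1) + (-4)(1) = 0 ≤ 0
  (2)(1) + (-4)(1) = -2 ≤ 0
and d ≥ 0, so (0, 0) + t·d stays feasible for every t ≥ 0. Along this ray z = -3p - 7q changes by -10 per unit t, so z → −∞.

Unbounded: there is a feasible ray along which z → −∞.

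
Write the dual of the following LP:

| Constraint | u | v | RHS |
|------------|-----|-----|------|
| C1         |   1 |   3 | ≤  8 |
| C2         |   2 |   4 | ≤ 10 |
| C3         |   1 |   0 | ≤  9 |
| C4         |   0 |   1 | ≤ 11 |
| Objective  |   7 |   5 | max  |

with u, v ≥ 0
Minimize: z = 8y1 + 10y2 + 9y3 + 11y4

Subject to:
  C1: -y1 - 2y2 - y3 ≤ -7
  C2: -3y1 - 4y2 - y4 ≤ -5
  y1, y2, y3, y4 ≥ 0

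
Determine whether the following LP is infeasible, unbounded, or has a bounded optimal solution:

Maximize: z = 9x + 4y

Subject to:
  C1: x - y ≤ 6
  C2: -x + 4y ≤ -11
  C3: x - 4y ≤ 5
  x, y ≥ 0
C3 requires x - 4y ≤ 5, while C2 (-x + 4y ≤ -11) is equivalent to x - 4y ≥ 11. Together they would need 11 ≤ x - 4y ≤ 5, which is impossible since 11 > 5. No point satisfies all constraints.

Infeasible — the constraint set is empty.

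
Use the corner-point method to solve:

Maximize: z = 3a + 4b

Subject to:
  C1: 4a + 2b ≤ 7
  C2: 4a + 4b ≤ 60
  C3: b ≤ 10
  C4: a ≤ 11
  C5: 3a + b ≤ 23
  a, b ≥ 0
Each vertex is the intersection of two constraint boundaries that also satisfies all remaining constraints:
  a = 0 and b = 0 → (0, 0)
  4a + 2b = 7 and b = 0 → (1.75, 0)
  4a + 2b = 7 and a = 0 → (0, 3.5)

Evaluating z = 3a + 4b at each vertex:
  (0, 0): z = 0
  (1.75, 0): z = 5.25
  (0, 3.5): z = 14

The maximum is at (0, 3.5) with z = 14.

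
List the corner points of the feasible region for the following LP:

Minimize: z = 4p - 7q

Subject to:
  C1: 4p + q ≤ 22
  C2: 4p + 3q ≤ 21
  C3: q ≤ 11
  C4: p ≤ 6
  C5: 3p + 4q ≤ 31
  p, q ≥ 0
Each vertex is the intersection of two constraint boundaries that also satisfies all remaining constraints:
  p = 0 and q = 0 → (0, 0)
  4p + 3q = 21 and q = 0 → (5.25, 0)
  4p + 3q = 21 and p = 0 → (0, 7)

Vertices: (0, 0), (5.25, 0), (0, 7)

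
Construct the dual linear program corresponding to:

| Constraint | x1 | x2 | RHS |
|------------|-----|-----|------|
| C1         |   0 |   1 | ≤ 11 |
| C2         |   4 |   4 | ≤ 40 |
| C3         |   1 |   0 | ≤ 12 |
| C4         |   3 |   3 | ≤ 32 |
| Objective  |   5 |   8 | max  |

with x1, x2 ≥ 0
Minimize: z = 11y1 + 40y2 + 12y3 + 32y4

Subject to:
  C1: -4y2 - y3 - 3y4 ≤ -5
  C2: -y1 - 4y2 - 3y4 ≤ -8
  y1, y2, y3, y4 ≥ 0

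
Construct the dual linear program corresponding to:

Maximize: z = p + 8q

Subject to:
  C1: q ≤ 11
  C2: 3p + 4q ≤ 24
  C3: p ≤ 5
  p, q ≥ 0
Minimize: z = 11y1 + 24y2 + 5y3

Subject to:
  C1: -3y2 - y3 ≤ -1
  C2: -y1 - 4y2 ≤ -8
  y1, y2, y3 ≥ 0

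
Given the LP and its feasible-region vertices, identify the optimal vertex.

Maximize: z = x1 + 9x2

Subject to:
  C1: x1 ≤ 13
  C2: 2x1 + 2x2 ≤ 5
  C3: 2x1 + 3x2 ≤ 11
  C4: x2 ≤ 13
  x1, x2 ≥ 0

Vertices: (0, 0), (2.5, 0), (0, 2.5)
(0, 2.5) with z = 22.5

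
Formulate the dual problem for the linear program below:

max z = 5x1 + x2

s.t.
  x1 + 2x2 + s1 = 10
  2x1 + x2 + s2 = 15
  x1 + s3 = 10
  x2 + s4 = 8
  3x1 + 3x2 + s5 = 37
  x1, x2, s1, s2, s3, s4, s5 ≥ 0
Minimize: z = 10y1 + 15y2 + 10y3 + 8y4 + 37y5

Subject to:
  C1: -y1 - 2y2 - y3 - 3y5 ≤ -5
  C2: -2y1 - y2 - y4 - 3y5 ≤ -1
  y1, y2, y3, y4, y5 ≥ 0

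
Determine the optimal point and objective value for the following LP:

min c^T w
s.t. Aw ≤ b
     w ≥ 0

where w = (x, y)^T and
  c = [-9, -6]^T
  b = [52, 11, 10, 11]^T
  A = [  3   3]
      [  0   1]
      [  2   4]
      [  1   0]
x = 5, y = 0, z = -45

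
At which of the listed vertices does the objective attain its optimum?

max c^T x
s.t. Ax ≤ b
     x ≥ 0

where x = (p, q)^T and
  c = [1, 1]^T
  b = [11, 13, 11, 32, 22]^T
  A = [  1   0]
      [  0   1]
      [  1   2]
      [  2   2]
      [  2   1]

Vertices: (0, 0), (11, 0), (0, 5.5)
Evaluating z = p + q at each vertex:
  (0, 0): z = 0
  (11, 0): z = 11
  (0, 5.5): z = 5.5

The largest value is z = 11, attained at (11, 0).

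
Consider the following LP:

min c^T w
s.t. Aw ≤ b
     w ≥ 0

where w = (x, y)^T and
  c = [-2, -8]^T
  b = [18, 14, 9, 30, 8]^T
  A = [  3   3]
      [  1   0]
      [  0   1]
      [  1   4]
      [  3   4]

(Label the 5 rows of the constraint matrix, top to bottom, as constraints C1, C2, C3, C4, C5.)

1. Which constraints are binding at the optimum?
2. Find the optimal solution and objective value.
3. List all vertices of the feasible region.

1. C5, x ≥ 0
2. x = 0, y = 2, z = -16
3. (0, 0), (2.667, 0), (0, 2)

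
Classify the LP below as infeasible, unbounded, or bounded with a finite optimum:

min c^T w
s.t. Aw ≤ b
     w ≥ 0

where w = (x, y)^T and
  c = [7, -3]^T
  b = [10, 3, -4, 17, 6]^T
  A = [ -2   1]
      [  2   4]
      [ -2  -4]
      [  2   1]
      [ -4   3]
One constraint requires 2x + 4y ≤ 3, while the constraint -2x - 4y ≤ -4 is equivalent to 2x + 4y ≥ 4. Together they would need 4 ≤ 2x + 4y ≤ 3, which is impossible since 4 > 3. No point satisfies all constraints.

Infeasible — the constraint set is empty.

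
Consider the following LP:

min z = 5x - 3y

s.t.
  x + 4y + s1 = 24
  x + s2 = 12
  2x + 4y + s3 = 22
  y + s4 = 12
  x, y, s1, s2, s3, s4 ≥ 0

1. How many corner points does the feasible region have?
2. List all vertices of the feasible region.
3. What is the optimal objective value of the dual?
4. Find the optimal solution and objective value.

1. 3
2. (0, 0), (11, 0), (0, 5.5)
3. -16.5 (by strong duality, equal to the primal optimum)
4. x = 0, y = 5.5, z = -16.5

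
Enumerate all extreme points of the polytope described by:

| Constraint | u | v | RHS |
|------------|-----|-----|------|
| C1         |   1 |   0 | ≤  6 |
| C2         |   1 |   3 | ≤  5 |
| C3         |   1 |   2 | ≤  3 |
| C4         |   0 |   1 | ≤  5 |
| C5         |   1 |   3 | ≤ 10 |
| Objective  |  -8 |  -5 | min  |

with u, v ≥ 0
Each vertex is the intersection of two constraint boundaries that also satisfies all remaining constraints:
  u = 0 and v = 0 → (0, 0)
  u + 2v = 3 and v = 0 → (3, 0)
  u + 2v = 3 and u = 0 → (0, 1.5)

Vertices: (0, 0), (3, 0), (0, 1.5)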